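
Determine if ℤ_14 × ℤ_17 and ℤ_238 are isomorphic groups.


Comparing ℤ_14 × ℤ_17 and ℤ_238:
gcd(14,17) = 1, so ℤ_14 × ℤ_17 ≅ ℤ_238 (CRT)

Yes, ℤ_14 × ℤ_17 ≅ ℤ_238


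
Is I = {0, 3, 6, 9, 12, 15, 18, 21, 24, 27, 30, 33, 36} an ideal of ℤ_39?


Check ideal conditions for I = {0, 3, 6, 9, 12, 15, 18, 21, 24, 27, 30, 33, 36} in ℤ_39:
(1) I is an additive subgroup? Yes
(2) For r ∈ ℤ_39 and a ∈ I: r·a ∈ I? Yes

Yes, I is an ideal of ℤ_39


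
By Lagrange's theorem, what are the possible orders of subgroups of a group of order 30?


Lagrange's theorem: |H| divides |G|
|G| = 30
Divisors of 30: 1, 2, 3, 5, 6, 10, 15, 30

Possible subgroup orders: {1, 2, 3, 5, 6, 10, 15, 30}


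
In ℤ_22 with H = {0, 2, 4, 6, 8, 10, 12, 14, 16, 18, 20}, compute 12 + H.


12 + H = {12 + h (mod 22) : h ∈ H}
12+0=12, 12+2=14, 12+4=16, 12+6=18, 12+8=20, 12+10=0, 12+12=2, 12+14=4, 12+16=6, 12+18=8, 12+20=10
12 + H = {0, 2, 4, 6, 8, 10, 12, 14, 16, 18, 20} = 0 + H

12 + H = {0, 2, 4, 6, 8, 10, 12, 14, 16, 18, 20}


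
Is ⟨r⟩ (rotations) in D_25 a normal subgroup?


H = ⟨r⟩ (rotations) in D_25
The rotation subgroup ⟨r⟩ has index 2 in D_25, so it is normal

Yes, normal subgroup


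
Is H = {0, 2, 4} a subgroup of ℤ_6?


Subgroup test for H = {0, 2, 4} in (ℤ_6, +):
(1) 0 ∈ H? Yes
(2) Closure: for all a,b ∈ H, (a+b) mod 6 ∈ H? Yes
(3) Inverses: for all a ∈ H, -a mod 6 ∈ H? Yes

Yes, H is a subgroup of ℤ_6


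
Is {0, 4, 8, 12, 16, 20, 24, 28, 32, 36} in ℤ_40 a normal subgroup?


H = {0, 4, 8, 12, 16, 20, 24, 28, 32, 36} in ℤ_40
ℤ_40 is abelian; every subgroup of an abelian group is normal

Yes, normal subgroup


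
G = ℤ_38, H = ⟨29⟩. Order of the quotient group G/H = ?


|⟨29⟩| = n / gcd(29, 38) = 38 / 1 = 38
H is normal (ℤ_38 is abelian).
|G/H| = |G| / |H| = 38 / 38 = 1

|G/H| = 1


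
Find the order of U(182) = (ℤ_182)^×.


U(n) is the group of units mod n; |U(n)| = φ(n)
|U(182)| = φ(182) = 72

|U(182) = (ℤ_182)^×| = 72


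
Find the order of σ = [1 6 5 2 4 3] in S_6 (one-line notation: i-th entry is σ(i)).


Cycle decomposition: (2 6 3 5 4)
Cycle lengths: 5
Order = lcm(5) = 5

ord(σ) = 5


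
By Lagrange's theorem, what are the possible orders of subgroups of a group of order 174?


Lagrange's theorem: |H| divides |G|
|G| = 174
Divisors of 174: 1, 2, 3, 6, 29, 58, 87, 174

Possible subgroup orders: {1, 2, 3, 6, 29, 58, 87, 174}


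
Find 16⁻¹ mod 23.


Use the extended Euclidean algorithm to write 1 = 16·s + 23·t; then s mod 23 is the inverse.
Euclidean algorithm:
  16 = 0·23 + 16
  23 = 1·16 + 7
  16 = 2·7 + 2
  7 = 3·2 + 1
  2 = 2·1 + 0
gcd(16,23) = 1
Back-substitution gives: 16·(-10) + 23·(7) = 1
So 16⁻¹ ≡ -10 ≡ 13 (mod 23)
Check: 16 × 13 = 208 ≡ 1 (mod 23) ✓

16⁻¹ ≡ 13 (mod 23)


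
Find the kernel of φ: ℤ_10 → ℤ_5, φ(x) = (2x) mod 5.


Kernel = preimage of identity
ker(φ) = {x ∈ ℤ_10 : 2x ≡ 0 (mod 5)}. Since 5 | 10, φ is well-defined. The kernel is the cyclic subgroup ⟨5⟩ of ℤ_10 (order 2), i.e. {0, 5}

ker(φ) = {0, 5}


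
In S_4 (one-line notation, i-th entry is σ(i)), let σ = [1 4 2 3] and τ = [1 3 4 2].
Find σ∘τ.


σ∘τ: apply τ first, then σ
1 →τ 1 →σ 1
2 →τ 3 →σ 2
3 →τ 4 →σ 3
4 →τ 2 →σ 4

σ∘τ = [1 2 3 4]


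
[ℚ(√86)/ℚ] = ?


√86 has minimal polynomial x² - 86 (irreducible over ℚ since 86 is squarefree)

[ℚ(√86)/ℚ] = 2


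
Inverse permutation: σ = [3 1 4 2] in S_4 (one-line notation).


To find σ⁻¹, swap domain and range:
σ(1) = 3 → σ⁻¹(3) = 1
σ(2) = 1 → σ⁻¹(1) = 2
σ(3) = 4 → σ⁻¹(4) = 3
σ(4) = 2 → σ⁻¹(2) = 4

σ⁻¹ = [2 4 1 3]


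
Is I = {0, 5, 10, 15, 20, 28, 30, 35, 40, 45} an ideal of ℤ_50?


Check ideal conditions for I = {0, 5, 10, 15, 20, 28, 30, 35, 40, 45} in ℤ_50:
(1) I is an additive subgroup? No
(2) For r ∈ ℤ_50 and a ∈ I: r·a ∈ I? No  [counterexample: r=2, a=28, r·a mod 50 = 6 ∉ I]

No, I is not an ideal of ℤ_50


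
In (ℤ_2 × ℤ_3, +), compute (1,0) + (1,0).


Operation: componentwise addition mod (2, 3)
(1,0) + (1,0) = ((a₁+b₁) mod 2, (a₂+b₂) mod 3) with a = (1,0), b = (1,0)

(1,0) + (1,0) = (0,0)


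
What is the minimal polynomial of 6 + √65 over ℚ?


Let α = 6 + √65. Then α - 6 = √65, so (α - 6)² = 65, giving α² - 12α - 29 = 0. Degree 2 and α ∉ ℚ, so this is the minimal polynomial.

Minimal polynomial: x² - 12x - 29


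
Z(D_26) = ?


Z(G) = {g ∈ G | gx = xg for all x ∈ G}
For even n, Z(D_n) = {e, r^(n/2)}: the 180° rotation r^13 commutes with every reflection and rotation

Z(D_26) = {e, r^13}


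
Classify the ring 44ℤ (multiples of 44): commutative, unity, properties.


44ℤ is a commutative ring under +,× but has no multiplicative identity (1 ∉ 44ℤ); it has no zero divisors, but without unity it is not an integral domain
Commutative: Yes
Integral domain: No
Has unity: No

44ℤ (multiples of 44): Commutative=Yes, Unity=No


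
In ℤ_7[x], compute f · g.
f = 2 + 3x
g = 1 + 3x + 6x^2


Expand and collect like terms; reduce coefficients mod 7:
x^0: 2·1 = 2 ≡ 2 (mod 7)
x^1: 2·3 + 3·1 = 9 ≡ 2 (mod 7)
x^2: 2·6 + 3·3 = 21 ≡ 0 (mod 7)
x^3: 3·6 = 18 ≡ 4 (mod 7)
Result: 2 + 2x + 4x^3

f · g = 2 + 2x + 4x^3


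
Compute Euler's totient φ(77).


Factor n: 77 = 7 × 11
φ(n) = n · ∏(1 - 1/p) over distinct primes p | n
φ(77) = 77 · (1 - 1/7) · (1 - 1/11) = 60

φ(77) = 60


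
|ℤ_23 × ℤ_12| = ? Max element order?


|ℤ_23 × ℤ_12| = 23 × 12 = 276
Max element order = lcm(23,12) = 276
Cyclic? Yes (gcd=1)

|ℤ_23×ℤ_12| = 276, max element order = 276


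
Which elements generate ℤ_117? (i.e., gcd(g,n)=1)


g generates ℤ_n iff gcd(g,n) = 1
Prime factors of 117: 3, 13
Generators are g ∈ {1,...,116} not divisible by any of these primes.
Generators: {1, 2, 4, 5, 7, 8, 10, 11, 14, 16, 17, 19, 20, 22, 23, 25, 28, 29, 31, 32, 34, 35, 37, 38, 40, 41, 43, 44, 46, 47, 49, 50, 53, 55, 56, 58, 59, 61, 62, 64, 67, 68, 70, 71, 73, 74, 76, 77, 79, 80, 82, 83, 85, 86, 88, 89, 92, 94, 95, 97, 98, 100, 101, 103, 106, 107, 109, 110, 112, 113, 115, 116}
Number of generators = φ(117) = 72

Generators of ℤ_117 = {1, 2, 4, 5, 7, 8, 10, 11, 14, 16, 17, 19, 20, 22, 23, 25, 28, 29, 31, 32, 34, 35, 37, 38, 40, 41, 43, 44, 46, 47, 49, 50, 53, 55, 56, 58, 59, 61, 62, 64, 67, 68, 70, 71, 73, 74, 76, 77, 79, 80, 82, 83, 85, 86, 88, 89, 92, 94, 95, 97, 98, 100, 101, 103, 106, 107, 109, 110, 112, 113, 115, 116}


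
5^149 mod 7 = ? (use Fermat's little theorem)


Fermat's little theorem: if p is prime and gcd(a,p)=1, then a^(p-1) ≡ 1 (mod p)
p = 7 is prime, gcd(5,7) = 1
Reduce exponent: 149 mod 6 = 5
So 5^149 ≡ 5^5 (mod 7)
5^5 mod 7 = 3

5^149 ≡ 3 (mod 7)


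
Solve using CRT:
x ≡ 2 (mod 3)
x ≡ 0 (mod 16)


m₁ = 3, m₂ = 16, gcd = 1, so CRT applies. M = m₁·m₂ = 48
Let M₁ = M/m₁ = 16, M₂ = M/m₂ = 3
Find y₁ ≡ M₁⁻¹ (mod m₁): 16⁻¹ ≡ 1 (mod 3)
Find y₂ ≡ M₂⁻¹ (mod m₂): 3⁻¹ ≡ 11 (mod 16)
x = a₁·M₁·y₁ + a₂·M₂·y₂ = 2·16·1 + 0·3·11 = 32
Reduce mod 48: x ≡ 32
Check: 32 mod 3 = 2 ✓, 32 mod 16 = 0 ✓

x ≡ 32 (mod 48)


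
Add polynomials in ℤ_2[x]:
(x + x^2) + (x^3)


Add coefficients mod 2:
x^0: 0 + 0 = 0 (mod 2)
x^1: 1 + 0 = 1 (mod 2)
x^2: 1 + 0 = 1 (mod 2)
x^3: 0 + 1 = 1 (mod 2)
Result: x + x^2 + x^3

f + g = x + x^2 + x^3


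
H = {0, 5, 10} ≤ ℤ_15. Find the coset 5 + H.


5 + H = {5 + h (mod 15) : h ∈ H}
5+0=5, 5+5=10, 5+10=0
5 + H = {0, 5, 10} = 0 + H

5 + H = {0, 5, 10}


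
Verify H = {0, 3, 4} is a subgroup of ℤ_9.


Subgroup test for H = {0, 3, 4} in (ℤ_9, +):
(1) 0 ∈ H? Yes
(2) Closure: for all a,b ∈ H, (a+b) mod 9 ∈ H? No  [counterexample: 3 + 3 = 6 ∉ H]
(3) Inverses: for all a ∈ H, -a mod 9 ∈ H? No

No, H is not a subgroup of ℤ_9


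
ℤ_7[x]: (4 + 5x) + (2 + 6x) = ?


Add coefficients mod 7:
x^0: 4 + 2 = 6 (mod 7)
x^1: 5 + 6 = 4 (mod 7)
Result: 6 + 4x

f + g = 6 + 4x


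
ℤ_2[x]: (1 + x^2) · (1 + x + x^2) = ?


Expand and collect like terms; reduce coefficients mod 2:
x^0: 1·1 = 1 ≡ 1 (mod 2)
x^1: 1·1 + 0·1 = 1 ≡ 1 (mod 2)
x^2: 1·1 + 0·1 + 1·1 = 2 ≡ 0 (mod 2)
x^3: 0·1 + 1·1 = 1 ≡ 1 (mod 2)
x^4: 1·1 = 1 ≡ 1 (mod 2)
Result: 1 + x + x^3 + x^4

f · g = 1 + x + x^3 + x^4


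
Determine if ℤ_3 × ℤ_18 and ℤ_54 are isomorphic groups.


Comparing ℤ_3 × ℤ_18 and ℤ_54:
gcd(3,18) = 3 ≠ 1. Max element order in ℤ_3×ℤ_18 is lcm(3,18) = 18 < 54, so it has no element of order 54

No, ℤ_3 × ℤ_18 ≇ ℤ_54


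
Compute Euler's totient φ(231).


Factor n: 231 = 3 × 7 × 11
φ(n) = n · ∏(1 - 1/p) over distinct primes p | n
φ(231) = 231 · (1 - 1/3) · (1 - 1/7) · (1 - 1/11) = 120

φ(231) = 120


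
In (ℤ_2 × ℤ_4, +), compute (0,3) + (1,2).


Operation: componentwise addition mod (2, 4)
(0,3) + (1,2) = ((a₁+b₁) mod 2, (a₂+b₂) mod 4) with a = (0,3), b = (1,2)

(0,3) + (1,2) = (1,1)


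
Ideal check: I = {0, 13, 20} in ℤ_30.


Check ideal conditions for I = {0, 13, 20} in ℤ_30:
(1) I is an additive subgroup? No
(2) For r ∈ ℤ_30 and a ∈ I: r·a ∈ I? No  [counterexample: r=2, a=13, r·a mod 30 = 26 ∉ I]

No, I is not an ideal of ℤ_30


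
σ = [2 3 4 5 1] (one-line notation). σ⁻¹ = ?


To find σ⁻¹, swap domain and range:
σ(1) = 2 → σ⁻¹(2) = 1
σ(2) = 3 → σ⁻¹(3) = 2
σ(3) = 4 → σ⁻¹(4) = 3
σ(4) = 5 → σ⁻¹(5) = 4
σ(5) = 1 → σ⁻¹(1) = 5

σ⁻¹ = [5 1 2 3 4]


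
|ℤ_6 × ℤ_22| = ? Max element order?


|ℤ_6 × ℤ_22| = 6 × 22 = 132
Max element order = lcm(6,22) = 66
Cyclic? No (gcd=2)

|ℤ_6×ℤ_22| = 132, max element order = 66


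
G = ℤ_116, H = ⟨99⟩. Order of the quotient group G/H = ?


|⟨99⟩| = n / gcd(99, 116) = 116 / 1 = 116
H is normal (ℤ_116 is abelian).
|G/H| = |G| / |H| = 116 / 116 = 1

|G/H| = 1


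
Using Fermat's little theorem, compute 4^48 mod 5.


Fermat's little theorem: if p is prime and gcd(a,p)=1, then a^(p-1) ≡ 1 (mod p)
p = 5 is prime, gcd(4,5) = 1
Reduce exponent: 48 mod 4 = 0
So 4^48 ≡ 4^0 (mod 5)
4^0 = 1

4^48 ≡ 1 (mod 5)


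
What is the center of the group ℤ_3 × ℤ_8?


Z(G) = {g ∈ G | gx = xg for all x ∈ G}
Direct product of abelian groups is abelian, so Z(G) = G

Z(ℤ_3 × ℤ_8) = ℤ_3 × ℤ_8


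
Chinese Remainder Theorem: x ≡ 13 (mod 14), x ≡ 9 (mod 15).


m₁ = 14, m₂ = 15, gcd = 1, so CRT applies. M = m₁·m₂ = 210
Let M₁ = M/m₁ = 15, M₂ = M/m₂ = 14
Find y₁ ≡ M₁⁻¹ (mod m₁): 15⁻¹ ≡ 1 (mod 14)
Find y₂ ≡ M₂⁻¹ (mod m₂): 14⁻¹ ≡ 14 (mod 15)
x = a₁·M₁·y₁ + a₂·M₂·y₂ = 13·15·1 + 9·14·14 = 1959
Reduce mod 210: x ≡ 69
Check: 69 mod 14 = 13 ✓, 69 mod 15 = 9 ✓

x ≡ 69 (mod 210)


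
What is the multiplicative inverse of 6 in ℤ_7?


Use the extended Euclidean algorithm to write 1 = 6·s + 7·t; then s mod 7 is the inverse.
Euclidean algorithm:
  6 = 0·7 + 6
  7 = 1·6 + 1
  6 = 6·1 + 0
gcd(6,7) = 1
Back-substitution gives: 6·(-1) + 7·(1) = 1
So 6⁻¹ ≡ -1 ≡ 6 (mod 7)
Check: 6 × 6 = 36 ≡ 1 (mod 7) ✓

6⁻¹ ≡ 6 (mod 7)


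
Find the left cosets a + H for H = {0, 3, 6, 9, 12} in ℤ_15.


H = {0, 3, 6, 9, 12}, |H| = 5
Number of cosets = |G|/|H| = 15/5 = 3
0 + H = {0, 3, 6, 9, 12}
1 + H = {1, 4, 7, 10, 13}
2 + H = {2, 5, 8, 11, 14}

Cosets: 0+H={0,3,6,9,12}; 1+H={1,4,7,10,13}; 2+H={2,5,8,11,14}


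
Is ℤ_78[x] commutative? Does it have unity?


ℤ_78 has zero divisors (2·39 ≡ 0), and these lift to constant zero divisors in ℤ_78[x]; so not an integral domain
Commutative: Yes
Integral domain: No
Has unity: Yes

ℤ_78[x]: Commutative=Yes, Unity=Yes


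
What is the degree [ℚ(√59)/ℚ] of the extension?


√59 has minimal polynomial x² - 59 (irreducible over ℚ since 59 is squarefree)

[ℚ(√59)/ℚ] = 2


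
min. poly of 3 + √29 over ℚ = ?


Let α = 3 + √29. Then α - 3 = √29, so (α - 3)² = 29, giving α² - 6α - 20 = 0. Degree 2 and α ∉ ℚ, so this is the minimal polynomial.

Minimal polynomial: x² - 6x - 20


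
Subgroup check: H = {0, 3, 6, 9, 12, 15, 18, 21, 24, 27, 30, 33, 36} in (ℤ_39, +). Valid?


Subgroup test for H = {0, 3, 6, 9, 12, 15, 18, 21, 24, 27, 30, 33, 36} in (ℤ_39, +):
(1) 0 ∈ H? Yes
(2) Closure: for all a,b ∈ H, (a+b) mod 39 ∈ H? Yes
(3) Inverses: for all a ∈ H, -a mod 39 ∈ H? Yes

Yes, H is a subgroup of ℤ_39


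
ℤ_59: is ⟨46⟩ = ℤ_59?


g generates ℤ_n iff gcd(g, n) = 1
gcd(46, 59) = 1
Since gcd = 1, 46 is a generator.

Yes, 46 generates ℤ_59


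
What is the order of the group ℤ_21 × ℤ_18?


|A × B| = |A| · |B|
|ℤ_21 × ℤ_18| = 21 × 18 = 378

|ℤ_21 × ℤ_18| = 378


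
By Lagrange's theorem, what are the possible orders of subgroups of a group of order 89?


Lagrange's theorem: |H| divides |G|
|G| = 89
Divisors of 89: 1, 89

Possible subgroup orders: {1, 89}


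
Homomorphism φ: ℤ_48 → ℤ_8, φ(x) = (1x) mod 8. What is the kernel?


Kernel = preimage of identity
ker(φ) = {x ∈ ℤ_48 : 1x ≡ 0 (mod 8)}. Since 8 | 48, φ is well-defined. The kernel is the cyclic subgroup ⟨8⟩ of ℤ_48 (order 6), i.e. {0, 8, 16, 24, 32, 40}

ker(φ) = {0, 8, 16, 24, 32, 40}


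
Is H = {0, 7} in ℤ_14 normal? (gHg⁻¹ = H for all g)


H = {0, 7} in ℤ_14
ℤ_14 is abelian; every subgroup of an abelian group is normal

Yes, normal subgroup


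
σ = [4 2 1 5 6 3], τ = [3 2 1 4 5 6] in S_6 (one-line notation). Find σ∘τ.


σ∘τ: apply τ first, then σ
1 →τ 3 →σ 1
2 →τ 2 →σ 2
3 →τ 1 →σ 4
4 →τ 4 →σ 5
5 →τ 5 →σ 6
6 →τ 6 →σ 3

σ∘τ = [1 2 4 5 6 3]


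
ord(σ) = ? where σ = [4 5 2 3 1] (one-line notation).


Cycle decomposition: (1 4 3 2 5)
Cycle lengths: 5
Order = lcm(5) = 5

ord(σ) = 5


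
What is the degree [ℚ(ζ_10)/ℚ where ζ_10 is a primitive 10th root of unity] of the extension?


[ℚ(ζ_n):ℚ] = deg Φ_n(x) = φ(n). Here φ(10) = 4

[ℚ(ζ_10)/ℚ where ζ_10 is a primitive 10th root of unity] = 4


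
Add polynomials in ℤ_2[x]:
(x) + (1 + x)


Add coefficients mod 2:
x^0: 0 + 1 = 1 (mod 2)
x^1: 1 + 1 = 0 (mod 2)
Result: 1

f + g = 1


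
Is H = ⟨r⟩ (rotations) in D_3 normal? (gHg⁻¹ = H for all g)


H = ⟨r⟩ (rotations) in D_3
The rotation subgroup ⟨r⟩ has index 2 in D_3, so it is normal

Yes, normal subgroup


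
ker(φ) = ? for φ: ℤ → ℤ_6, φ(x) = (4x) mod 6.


Kernel = preimage of identity
ker(φ) = {x ∈ ℤ : 4x ≡ 0 (mod 6)}. gcd(4,6) = 2, so 4x ≡ 0 (mod 6) ⟺ x ≡ 0 (mod 6/2 = 3). Hence ker(φ) = 3ℤ

ker(φ) = 3ℤ


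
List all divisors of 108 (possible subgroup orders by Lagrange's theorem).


Lagrange's theorem: |H| divides |G|
|G| = 108
Divisors of 108: 1, 2, 3, 4, 6, 9, 12, 18, 27, 36, 54, 108

Possible subgroup orders: {1, 2, 3, 4, 6, 9, 12, 18, 27, 36, 54, 108}


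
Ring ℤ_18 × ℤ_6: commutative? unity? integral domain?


Direct product ring; commutative with unity (1,1); but (1,0)·(0,1) = (0,0) gives zero divisors, so not an integral domain
Commutative: Yes
Integral domain: No
Has unity: Yes

ℤ_18 × ℤ_6: Commutative=Yes, Unity=Yes


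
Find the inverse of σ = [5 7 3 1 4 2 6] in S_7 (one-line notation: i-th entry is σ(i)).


To find σ⁻¹, swap domain and range:
σ(1) = 5 → σ⁻¹(5) = 1
σ(2) = 7 → σ⁻¹(7) = 2
σ(3) = 3 → σ⁻¹(3) = 3
σ(4) = 1 → σ⁻¹(1) = 4
σ(5) = 4 → σ⁻¹(4) = 5
σ(6) = 2 → σ⁻¹(2) = 6
σ(7) = 6 → σ⁻¹(6) = 7

σ⁻¹ = [4 6 3 5 1 7 2]


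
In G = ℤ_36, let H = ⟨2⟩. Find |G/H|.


|⟨2⟩| = n / gcd(2, 36) = 36 / 2 = 18
H is normal (ℤ_36 is abelian).
|G/H| = |G| / |H| = 36 / 18 = 2

|G/H| = 2


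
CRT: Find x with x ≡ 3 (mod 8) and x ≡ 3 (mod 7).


m₁ = 8, m₂ = 7, gcd = 1, so CRT applies. M = m₁·m₂ = 56
Let M₁ = M/m₁ = 7, M₂ = M/m₂ = 8
Find y₁ ≡ M₁⁻¹ (mod m₁): 7⁻¹ ≡ 7 (mod 8)
Find y₂ ≡ M₂⁻¹ (mod m₂): 8⁻¹ ≡ 1 (mod 7)
x = a₁·M₁·y₁ + a₂·M₂·y₂ = 3·7·7 + 3·8·1 = 171
Reduce mod 56: x ≡ 3
Check: 3 mod 8 = 3 ✓, 3 mod 7 = 3 ✓

x ≡ 3 (mod 56)


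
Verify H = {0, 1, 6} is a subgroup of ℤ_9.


Subgroup test for H = {0, 1, 6} in (ℤ_9, +):
(1) 0 ∈ H? Yes
(2) Closure: for all a,b ∈ H, (a+b) mod 9 ∈ H? No  [counterexample: 1 + 1 = 2 ∉ H]
(3) Inverses: for all a ∈ H, -a mod 9 ∈ H? No

No, H is not a subgroup of ℤ_9


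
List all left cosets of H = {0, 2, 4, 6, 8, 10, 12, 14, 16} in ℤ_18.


H = {0, 2, 4, 6, 8, 10, 12, 14, 16}, |H| = 9
Number of cosets = |G|/|H| = 18/9 = 2
0 + H = {0, 2, 4, 6, 8, 10, 12, 14, 16}
1 + H = {1, 3, 5, 7, 9, 11, 13, 15, 17}

Cosets: 0+H={0,2,4,6,8,10,12,14,16}; 1+H={1,3,5,7,9,11,13,15,17}


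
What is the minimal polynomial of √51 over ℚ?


√51 satisfies x² - 51 = 0, irreducible over ℚ since 51 is squarefree

Minimal polynomial: x² - 51


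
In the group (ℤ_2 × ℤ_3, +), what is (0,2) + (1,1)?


Operation: componentwise addition mod (2, 3)
(0,2) + (1,1) = ((a₁+b₁) mod 2, (a₂+b₂) mod 3) with a = (0,2), b = (1,1)

(0,2) + (1,1) = (1,0)


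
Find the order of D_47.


|D_n| = 2n (n rotations and n reflections)
|D_47| = 2×47 = 94

|D_47| = 94


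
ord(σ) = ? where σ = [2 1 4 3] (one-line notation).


Cycle decomposition: (1 2) (3 4)
Cycle lengths: 2, 2
Order = lcm(2, 2) = 2

ord(σ) = 2


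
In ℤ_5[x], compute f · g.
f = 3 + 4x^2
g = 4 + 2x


Expand and collect like terms; reduce coefficients mod 5:
x^0: 3·4 = 12 ≡ 2 (mod 5)
x^1: 3·2 + 0·4 = 6 ≡ 1 (mod 5)
x^2: 0·2 + 4·4 = 16 ≡ 1 (mod 5)
x^3: 4·2 = 8 ≡ 3 (mod 5)
Result: 2 + x + x^2 + 3x^3

f · g = 2 + x + x^2 + 3x^3


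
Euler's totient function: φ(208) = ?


Factor n: 208 = 2^4 × 13
φ(n) = n · ∏(1 - 1/p) over distinct primes p | n
φ(208) = 208 · (1 - 1/2) · (1 - 1/13) = 96

φ(208) = 96


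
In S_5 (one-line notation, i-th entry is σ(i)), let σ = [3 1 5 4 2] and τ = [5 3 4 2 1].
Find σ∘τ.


σ∘τ: apply τ first, then σ
1 →τ 5 →σ 2
2 →τ 3 →σ 5
3 →τ 4 →σ 4
4 →τ 2 →σ 1
5 →τ 1 →σ 3

σ∘τ = [2 5 4 1 3]


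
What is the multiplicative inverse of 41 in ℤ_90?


Use the extended Euclidean algorithm to write 1 = 41·s + 90·t; then s mod 90 is the inverse.
Euclidean algorithm:
  41 = 0·90 + 41
  90 = 2·41 + 8
  41 = 5·8 + 1
  8 = 8·1 + 0
gcd(41,90) = 1
Back-substitution gives: 41·(11) + 90·(-5) = 1
So 41⁻¹ ≡ 11 ≡ 11 (mod 90)
Check: 41 × 11 = 451 ≡ 1 (mod 90) ✓

41⁻¹ ≡ 11 (mod 90)


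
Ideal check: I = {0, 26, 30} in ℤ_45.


Check ideal conditions for I = {0, 26, 30} in ℤ_45:
(1) I is an additive subgroup? No
(2) For r ∈ ℤ_45 and a ∈ I: r·a ∈ I? No  [counterexample: r=2, a=26, r·a mod 45 = 7 ∉ I]

No, I is not an ideal of ℤ_45


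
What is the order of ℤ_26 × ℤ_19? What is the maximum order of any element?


|ℤ_26 × ℤ_19| = 26 × 19 = 494
Max element order = lcm(26,19) = 494
Cyclic? Yes (gcd=1)

|ℤ_26×ℤ_19| = 494, max element order = 494


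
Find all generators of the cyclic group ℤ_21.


g generates ℤ_n iff gcd(g,n) = 1
Prime factors of 21: 3, 7
Generators are g ∈ {1,...,20} not divisible by any of these primes.
Generators: {1, 2, 4, 5, 8, 10, 11, 13, 16, 17, 19, 20}
Number of generators = φ(21) = 12

Generators of ℤ_21 = {1, 2, 4, 5, 8, 10, 11, 13, 16, 17, 19, 20}


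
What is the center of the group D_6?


Z(G) = {g ∈ G | gx = xg for all x ∈ G}
For even n, Z(D_n) = {e, r^(n/2)}: the 180° rotation r^3 commutes with every reflection and rotation

Z(D_6) = {e, r^3}


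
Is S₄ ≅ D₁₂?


Comparing S₄ and D₁₂:
S₄ has trivial center; D₁₂ has center {e, r⁶}

No, S₄ ≇ D₁₂


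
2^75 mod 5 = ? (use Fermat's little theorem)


Fermat's little theorem: if p is prime and gcd(a,p)=1, then a^(p-1) ≡ 1 (mod p)
p = 5 is prime, gcd(2,5) = 1
Reduce exponent: 75 mod 4 = 3
So 2^75 ≡ 2^3 (mod 5)
2^3 mod 5 = 3

2^75 ≡ 3 (mod 5)


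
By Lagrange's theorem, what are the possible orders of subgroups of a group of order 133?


Lagrange's theorem: |H| divides |G|
|G| = 133
Divisors of 133: 1, 7, 19, 133

Possible subgroup orders: {1, 7, 19, 133}


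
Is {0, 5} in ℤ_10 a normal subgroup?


H = {0, 5} in ℤ_10
ℤ_10 is abelian; every subgroup of an abelian group is normal

Yes, normal subgroup


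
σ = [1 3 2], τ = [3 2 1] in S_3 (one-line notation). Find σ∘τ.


σ∘τ: apply τ first, then σ
1 →τ 3 →σ 2
2 →τ 2 →σ 3
3 →τ 1 →σ 1

σ∘τ = [2 3 1]


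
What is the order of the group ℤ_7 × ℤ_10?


|A × B| = |A| · |B|
|ℤ_7 × ℤ_10| = 7 × 10 = 70

|ℤ_7 × ℤ_10| = 70


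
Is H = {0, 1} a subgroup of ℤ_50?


Subgroup test for H = {0, 1} in (ℤ_50, +):
(1) 0 ∈ H? Yes
(2) Closure: for all a,b ∈ H, (a+b) mod 50 ∈ H? No  [counterexample: 1 + 1 = 2 ∉ H]
(3) Inverses: for all a ∈ H, -a mod 50 ∈ H? No

No, H is not a subgroup of ℤ_50


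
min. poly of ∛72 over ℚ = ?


∛72 satisfies x³ - 72 = 0, irreducible over ℚ (no rational root; 72 is not a perfect cube)

Minimal polynomial: x³ - 72


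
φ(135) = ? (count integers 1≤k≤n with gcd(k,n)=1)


Factor n: 135 = 3^3 × 5
φ(n) = n · ∏(1 - 1/p) over distinct primes p | n
φ(135) = 135 · (1 - 1/3) · (1 - 1/5) = 72

φ(135) = 72


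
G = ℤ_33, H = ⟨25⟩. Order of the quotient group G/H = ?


|⟨25⟩| = n / gcd(25, 33) = 33 / 1 = 33
H is normal (ℤ_33 is abelian).
|G/H| = |G| / |H| = 33 / 33 = 1

|G/H| = 1


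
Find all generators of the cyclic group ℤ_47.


g generates ℤ_n iff gcd(g,n) = 1
Prime factors of 47: 47
Generators are g ∈ {1,...,46} not divisible by any of these primes.
Generators: {1, 2, 3, 4, 5, 6, 7, 8, 9, 10, 11, 12, 13, 14, 15, 16, 17, 18, 19, 20, 21, 22, 23, 24, 25, 26, 27, 28, 29, 30, 31, 32, 33, 34, 35, 36, 37, 38, 39, 40, 41, 42, 43, 44, 45, 46}
Number of generators = φ(47) = 46

Generators of ℤ_47 = {1, 2, 3, 4, 5, 6, 7, 8, 9, 10, 11, 12, 13, 14, 15, 16, 17, 18, 19, 20, 21, 22, 23, 24, 25, 26, 27, 28, 29, 30, 31, 32, 33, 34, 35, 36, 37, 38, 39, 40, 41, 42, 43, 44, 45, 46}


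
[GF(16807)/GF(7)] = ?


GF(16807) = GF(7^5), so the extension degree is 5

[GF(16807)/GF(7)] = 5


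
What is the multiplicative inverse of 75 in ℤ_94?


Use the extended Euclidean algorithm to write 1 = 75·s + 94·t; then s mod 94 is the inverse.
Euclidean algorithm:
  75 = 0·94 + 75
  94 = 1·75 + 19
  75 = 3·19 + 18
  19 = 1·18 + 1
  18 = 18·1 + 0
gcd(75,94) = 1
Back-substitution gives: 75·(-5) + 94·(4) = 1
So 75⁻¹ ≡ -5 ≡ 89 (mod 94)
Check: 75 × 89 = 6675 ≡ 1 (mod 94) ✓

75⁻¹ ≡ 89 (mod 94)


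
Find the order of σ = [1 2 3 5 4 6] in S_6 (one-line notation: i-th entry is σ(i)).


Cycle decomposition: (4 5)
Cycle lengths: 2
Order = lcm(2) = 2

ord(σ) = 2


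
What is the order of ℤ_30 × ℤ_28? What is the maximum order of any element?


|ℤ_30 × ℤ_28| = 30 × 28 = 840
Max element order = lcm(30,28) = 420
Cyclic? No (gcd=2)

|ℤ_30×ℤ_28| = 840, max element order = 420


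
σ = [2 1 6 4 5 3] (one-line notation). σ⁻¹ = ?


To find σ⁻¹, swap domain and range:
σ(1) = 2 → σ⁻¹(2) = 1
σ(2) = 1 → σ⁻¹(1) = 2
σ(3) = 6 → σ⁻¹(6) = 3
σ(4) = 4 → σ⁻¹(4) = 4
σ(5) = 5 → σ⁻¹(5) = 5
σ(6) = 3 → σ⁻¹(3) = 6

σ⁻¹ = [2 1 6 4 5 3]


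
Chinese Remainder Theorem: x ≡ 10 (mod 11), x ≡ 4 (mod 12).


m₁ = 11, m₂ = 12, gcd = 1, so CRT applies. M = m₁·m₂ = 132
Let M₁ = M/m₁ = 12, M₂ = M/m₂ = 11
Find y₁ ≡ M₁⁻¹ (mod m₁): 12⁻¹ ≡ 1 (mod 11)
Find y₂ ≡ M₂⁻¹ (mod m₂): 11⁻¹ ≡ 11 (mod 12)
x = a₁·M₁·y₁ + a₂·M₂·y₂ = 10·12·1 + 4·11·11 = 604
Reduce mod 132: x ≡ 76
Check: 76 mod 11 = 10 ✓, 76 mod 12 = 4 ✓

x ≡ 76 (mod 132)


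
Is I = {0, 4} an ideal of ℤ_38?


Check ideal conditions for I = {0, 4} in ℤ_38:
(1) I is an additive subgroup? No
(2) For r ∈ ℤ_38 and a ∈ I: r·a ∈ I? No  [counterexample: r=2, a=4, r·a mod 38 = 8 ∉ I]

No, I is not an ideal of ℤ_38


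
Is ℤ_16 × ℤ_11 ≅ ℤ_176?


Comparing ℤ_16 × ℤ_11 and ℤ_176:
gcd(16,11) = 1, so ℤ_16 × ℤ_11 ≅ ℤ_176 (CRT)

Yes, ℤ_16 × ℤ_11 ≅ ℤ_176


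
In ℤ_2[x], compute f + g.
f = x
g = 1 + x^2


Add coefficients mod 2:
x^0: 0 + 1 = 1 (mod 2)
x^1: 1 + 0 = 1 (mod 2)
x^2: 0 + 1 = 1 (mod 2)
Result: 1 + x + x^2

f + g = 1 + x + x^2


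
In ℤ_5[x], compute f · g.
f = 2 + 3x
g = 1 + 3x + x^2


Expand and collect like terms; reduce coefficients mod 5:
x^0: 2·1 = 2 ≡ 2 (mod 5)
x^1: 2·3 + 3·1 = 9 ≡ 4 (mod 5)
x^2: 2·1 + 3·3 = 11 ≡ 1 (mod 5)
x^3: 3·1 = 3 ≡ 3 (mod 5)
Result: 2 + 4x + x^2 + 3x^3

f · g = 2 + 4x + x^2 + 3x^3


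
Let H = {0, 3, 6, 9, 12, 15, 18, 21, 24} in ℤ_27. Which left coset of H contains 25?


25 + H = {25 + h (mod 27) : h ∈ H}
25+0=25, 25+3=1, 25+6=4, 25+9=7, 25+12=10, 25+15=13, 25+18=16, 25+21=19, 25+24=22
25 + H = {1, 4, 7, 10, 13, 16, 19, 22, 25} = 1 + H

25 + H = {1, 4, 7, 10, 13, 16, 19, 22, 25}


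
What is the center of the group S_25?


Z(G) = {g ∈ G | gx = xg for all x ∈ G}
S_n is non-abelian for n ≥ 3; Z(S_25) is trivial

Z(S_25) = {e}


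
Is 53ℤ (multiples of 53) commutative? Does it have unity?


53ℤ is a commutative ring under +,× but has no multiplicative identity (1 ∉ 53ℤ); it has no zero divisors, but without unity it is not an integral domain
Commutative: Yes
Integral domain: No
Has unity: No

53ℤ (multiples of 53): Commutative=Yes, Unity=No


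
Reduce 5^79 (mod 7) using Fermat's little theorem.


Fermat's little theorem: if p is prime and gcd(a,p)=1, then a^(p-1) ≡ 1 (mod p)
p = 7 is prime, gcd(5,7) = 1
Reduce exponent: 79 mod 6 = 1
So 5^79 ≡ 5^1 (mod 7)
5^1 mod 7 = 5

5^79 ≡ 5 (mod 7)


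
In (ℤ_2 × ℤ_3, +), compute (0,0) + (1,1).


Operation: componentwise addition mod (2, 3)
(0,0) + (1,1) = ((a₁+b₁) mod 2, (a₂+b₂) mod 3) with a = (0,0), b = (1,1)

(0,0) + (1,1) = (1,1)


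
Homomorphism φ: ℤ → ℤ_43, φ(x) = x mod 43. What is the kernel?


Kernel = preimage of identity
ker(φ) = {x ∈ ℤ : x ≡ 0 (mod 43)} = 43ℤ = {0, ±43, ±86, ...}

ker(φ) = 43ℤ


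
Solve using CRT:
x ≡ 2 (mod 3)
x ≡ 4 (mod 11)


m₁ = 3, m₂ = 11, gcd = 1, so CRT applies. M = m₁·m₂ = 33
Let M₁ = M/m₁ = 11, M₂ = M/m₂ = 3
Find y₁ ≡ M₁⁻¹ (mod m₁): 11⁻¹ ≡ 2 (mod 3)
Find y₂ ≡ M₂⁻¹ (mod m₂): 3⁻¹ ≡ 4 (mod 11)
x = a₁·M₁·y₁ + a₂·M₂·y₂ = 2·11·2 + 4·3·4 = 92
Reduce mod 33: x ≡ 26
Check: 26 mod 3 = 2 ✓, 26 mod 11 = 4 ✓

x ≡ 26 (mod 33)


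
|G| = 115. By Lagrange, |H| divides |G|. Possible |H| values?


Lagrange's theorem: |H| divides |G|
|G| = 115
Divisors of 115: 1, 5, 23, 115

Possible subgroup orders: {1, 5, 23, 115}


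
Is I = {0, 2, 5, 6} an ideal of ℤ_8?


Check ideal conditions for I = {0, 2, 5, 6} in ℤ_8:
(1) I is an additive subgroup? No
(2) For r ∈ ℤ_8 and a ∈ I: r·a ∈ I? No  [counterexample: r=2, a=2, r·a mod 8 = 4 ∉ I]

No, I is not an ideal of ℤ_8


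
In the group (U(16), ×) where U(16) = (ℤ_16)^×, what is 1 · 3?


Operation: multiplication mod 16
1 · 3 = (a × b) mod 16 with a = 1, b = 3

1 · 3 = 3


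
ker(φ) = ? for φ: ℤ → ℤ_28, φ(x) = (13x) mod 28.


Kernel = preimage of identity
ker(φ) = {x ∈ ℤ : 13x ≡ 0 (mod 28)}. gcd(13,28) = 1, so 13x ≡ 0 (mod 28) ⟺ x ≡ 0 (mod 28/1 = 28). Hence ker(φ) = 28ℤ

ker(φ) = 28ℤ


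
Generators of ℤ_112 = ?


g generates ℤ_n iff gcd(g,n) = 1
Prime factors of 112: 2, 7
Generators are g ∈ {1,...,111} not divisible by any of these primes.
Generators: {1, 3, 5, 9, 11, 13, 15, 17, 19, 23, 25, 27, 29, 31, 33, 37, 39, 41, 43, 45, 47, 51, 53, 55, 57, 59, 61, 65, 67, 69, 71, 73, 75, 79, 81, 83, 85, 87, 89, 93, 95, 97, 99, 101, 103, 107, 109, 111}
Number of generators = φ(112) = 48

Generators of ℤ_112 = {1, 3, 5, 9, 11, 13, 15, 17, 19, 23, 25, 27, 29, 31, 33, 37, 39, 41, 43, 45, 47, 51, 53, 55, 57, 59, 61, 65, 67, 69, 71, 73, 75, 79, 81, 83, 85, 87, 89, 93, 95, 97, 99, 101, 103, 107, 109, 111}


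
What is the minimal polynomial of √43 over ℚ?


√43 satisfies x² - 43 = 0, irreducible over ℚ since 43 is squarefree

Minimal polynomial: x² - 43


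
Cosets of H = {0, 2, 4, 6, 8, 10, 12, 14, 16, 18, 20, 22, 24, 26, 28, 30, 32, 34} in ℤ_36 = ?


H = {0, 2, 4, 6, 8, 10, 12, 14, 16, 18, 20, 22, 24, 26, 28, 30, 32, 34}, |H| = 18
Number of cosets = |G|/|H| = 36/18 = 2
0 + H = {0, 2, 4, 6, 8, 10, 12, 14, 16, 18, 20, 22, 24, 26, 28, 30, 32, 34}
1 + H = {1, 3, 5, 7, 9, 11, 13, 15, 17, 19, 21, 23, 25, 27, 29, 31, 33, 35}

Cosets: 0+H={0,2,4,6,8,10,12,14,16,18,20,22,24,26,28,30,32,34}; 1+H={1,3,5,7,9,11,13,15,17,19,21,23,25,27,29,31,33,35}


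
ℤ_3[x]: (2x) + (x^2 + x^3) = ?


Add coefficients mod 3:
x^0: 0 + 0 = 0 (mod 3)
x^1: 2 + 0 = 2 (mod 3)
x^2: 0 + 1 = 1 (mod 3)
x^3: 0 + 1 = 1 (mod 3)
Result: 2x + x^2 + x^3

f + g = 2x + x^2 + x^3


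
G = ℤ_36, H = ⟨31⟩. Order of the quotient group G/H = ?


|⟨31⟩| = n / gcd(31, 36) = 36 / 1 = 36
H is normal (ℤ_36 is abelian).
|G/H| = |G| / |H| = 36 / 36 = 1

|G/H| = 1


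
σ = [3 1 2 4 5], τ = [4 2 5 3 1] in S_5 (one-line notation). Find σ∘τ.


σ∘τ: apply τ first, then σ
1 →τ 4 →σ 4
2 →τ 2 →σ 1
3 →τ 5 →σ 5
4 →τ 3 →σ 2
5 →τ 1 →σ 3

σ∘τ = [4 1 5 2 3]


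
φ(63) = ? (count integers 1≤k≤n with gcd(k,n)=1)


Factor n: 63 = 3^2 × 7
φ(n) = n · ∏(1 - 1/p) over distinct primes p | n
φ(63) = 63 · (1 - 1/3) · (1 - 1/7) = 36

φ(63) = 36


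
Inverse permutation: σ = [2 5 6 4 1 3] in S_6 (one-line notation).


To find σ⁻¹, swap domain and range:
σ(1) = 2 → σ⁻¹(2) = 1
σ(2) = 5 → σ⁻¹(5) = 2
σ(3) = 6 → σ⁻¹(6) = 3
σ(4) = 4 → σ⁻¹(4) = 4
σ(5) = 1 → σ⁻¹(1) = 5
σ(6) = 3 → σ⁻¹(3) = 6

σ⁻¹ = [5 1 6 4 2 3]


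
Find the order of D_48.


|D_n| = 2n (n rotations and n reflections)
|D_48| = 2×48 = 96

|D_48| = 96


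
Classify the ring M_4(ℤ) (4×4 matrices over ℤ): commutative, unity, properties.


Matrix multiplication is non-commutative for n ≥ 2; the identity matrix I is the unity; singular matrices give zero divisors, so not an integral domain
Commutative: No
Integral domain: No
Has unity: Yes

M_4(ℤ) (4×4 matrices over ℤ): Commutative=No, Unity=Yes


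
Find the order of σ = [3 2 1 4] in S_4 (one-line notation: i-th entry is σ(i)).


Cycle decomposition: (1 3)
Cycle lengths: 2
Order = lcm(2) = 2

ord(σ) = 2


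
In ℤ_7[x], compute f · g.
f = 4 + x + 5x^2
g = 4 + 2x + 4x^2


Expand and collect like terms; reduce coefficients mod 7:
x^0: 4·4 = 16 ≡ 2 (mod 7)
x^1: 4·2 + 1·4 = 12 ≡ 5 (mod 7)
x^2: 4·4 + 1·2 + 5·4 = 38 ≡ 3 (mod 7)
x^3: 1·4 + 5·2 = 14 ≡ 0 (mod 7)
x^4: 5·4 = 20 ≡ 6 (mod 7)
Result: 2 + 5x + 3x^2 + 6x^4

f · g = 2 + 5x + 3x^2 + 6x^4


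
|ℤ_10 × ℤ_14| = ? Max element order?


|ℤ_10 × ℤ_14| = 10 × 14 = 140
Max element order = lcm(10,14) = 70
Cyclic? No (gcd=2)

|ℤ_10×ℤ_14| = 140, max element order = 70


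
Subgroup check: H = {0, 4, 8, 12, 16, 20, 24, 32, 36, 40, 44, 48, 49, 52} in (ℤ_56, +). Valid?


Subgroup test for H = {0, 4, 8, 12, 16, 20, 24, 32, 36, 40, 44, 48, 49, 52} in (ℤ_56, +):
(1) 0 ∈ H? Yes
(2) Closure: for all a,b ∈ H, (a+b) mod 56 ∈ H? No  [counterexample: 4 + 24 = 28 ∉ H]
(3) Inverses: for all a ∈ H, -a mod 56 ∈ H? No

No, H is not a subgroup of ℤ_56


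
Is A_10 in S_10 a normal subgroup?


H = A_10 in S_10
A_10 has index 2 in S_10, and every subgroup of index 2 is normal

Yes, normal subgroup


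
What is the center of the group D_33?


Z(G) = {g ∈ G | gx = xg for all x ∈ G}
For odd n, Z(D_n) = {e}: no nontrivial rotation commutes with all reflections

Z(D_33) = {e}


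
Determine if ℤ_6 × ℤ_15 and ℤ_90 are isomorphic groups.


Comparing ℤ_6 × ℤ_15 and ℤ_90:
gcd(6,15) = 3 ≠ 1. Max element order in ℤ_6×ℤ_15 is lcm(6,15) = 30 < 90, so it has no element of order 90

No, ℤ_6 × ℤ_15 ≇ ℤ_90


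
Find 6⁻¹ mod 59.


Use the extended Euclidean algorithm to write 1 = 6·s + 59·t; then s mod 59 is the inverse.
Euclidean algorithm:
  6 = 0·59 + 6
  59 = 9·6 + 5
  6 = 1·5 + 1
  5 = 5·1 + 0
gcd(6,59) = 1
Back-substitution gives: 6·(10) + 59·(-1) = 1
So 6⁻¹ ≡ 10 ≡ 10 (mod 59)
Check: 6 × 10 = 60 ≡ 1 (mod 59) ✓

6⁻¹ ≡ 10 (mod 59)


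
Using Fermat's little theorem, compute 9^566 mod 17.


Fermat's little theorem: if p is prime and gcd(a,p)=1, then a^(p-1) ≡ 1 (mod p)
p = 17 is prime, gcd(9,17) = 1
Reduce exponent: 566 mod 16 = 6
So 9^566 ≡ 9^6 (mod 17)
9^6 mod 17 = 4

9^566 ≡ 4 (mod 17)


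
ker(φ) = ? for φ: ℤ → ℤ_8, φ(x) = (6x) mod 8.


Kernel = preimage of identity
ker(φ) = {x ∈ ℤ : 6x ≡ 0 (mod 8)}. gcd(6,8) = 2, so 6x ≡ 0 (mod 8) ⟺ x ≡ 0 (mod 8/2 = 4). Hence ker(φ) = 4ℤ

ker(φ) = 4ℤ


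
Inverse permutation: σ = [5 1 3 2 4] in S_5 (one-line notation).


To find σ⁻¹, swap domain and range:
σ(1) = 5 → σ⁻¹(5) = 1
σ(2) = 1 → σ⁻¹(1) = 2
σ(3) = 3 → σ⁻¹(3) = 3
σ(4) = 2 → σ⁻¹(2) = 4
σ(5) = 4 → σ⁻¹(4) = 5

σ⁻¹ = [2 4 3 5 1]


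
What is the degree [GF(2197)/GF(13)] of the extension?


GF(2197) = GF(13^3), so the extension degree is 3

[GF(2197)/GF(13)] = 3


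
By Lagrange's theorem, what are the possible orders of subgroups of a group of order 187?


Lagrange's theorem: |H| divides |G|
|G| = 187
Divisors of 187: 1, 11, 17, 187

Possible subgroup orders: {1, 11, 17, 187}


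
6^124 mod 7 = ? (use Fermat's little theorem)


Fermat's little theorem: if p is prime and gcd(a,p)=1, then a^(p-1) ≡ 1 (mod p)
p = 7 is prime, gcd(6,7) = 1
Reduce exponent: 124 mod 6 = 4
So 6^124 ≡ 6^4 (mod 7)
6^4 mod 7 = 1

6^124 ≡ 1 (mod 7)


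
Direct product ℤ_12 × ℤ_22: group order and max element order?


|ℤ_12 × ℤ_22| = 12 × 22 = 264
Max element order = lcm(12,22) = 132
Cyclic? No (gcd=2)

|ℤ_12×ℤ_22| = 264, max element order = 132


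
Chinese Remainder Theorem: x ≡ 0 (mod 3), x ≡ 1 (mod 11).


m₁ = 3, m₂ = 11, gcd = 1, so CRT applies. M = m₁·m₂ = 33
Let M₁ = M/m₁ = 11, M₂ = M/m₂ = 3
Find y₁ ≡ M₁⁻¹ (mod m₁): 11⁻¹ ≡ 2 (mod 3)
Find y₂ ≡ M₂⁻¹ (mod m₂): 3⁻¹ ≡ 4 (mod 11)
x = a₁·M₁·y₁ + a₂·M₂·y₂ = 0·11·2 + 1·3·4 = 12
Reduce mod 33: x ≡ 12
Check: 12 mod 3 = 0 ✓, 12 mod 11 = 1 ✓

x ≡ 12 (mod 33)


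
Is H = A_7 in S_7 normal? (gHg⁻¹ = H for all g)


H = A_7 in S_7
A_7 has index 2 in S_7, and every subgroup of index 2 is normal

Yes, normal subgroup


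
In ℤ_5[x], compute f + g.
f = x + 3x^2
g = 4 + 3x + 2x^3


Add coefficients mod 5:
x^0: 0 + 4 = 4 (mod 5)
x^1: 1 + 3 = 4 (mod 5)
x^2: 3 + 0 = 3 (mod 5)
x^3: 0 + 2 = 2 (mod 5)
Result: 4 + 4x + 3x^2 + 2x^3

f + g = 4 + 4x + 3x^2 + 2x^3


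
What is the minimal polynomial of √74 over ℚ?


√74 satisfies x² - 74 = 0, irreducible over ℚ since 74 is squarefree

Minimal polynomial: x² - 74


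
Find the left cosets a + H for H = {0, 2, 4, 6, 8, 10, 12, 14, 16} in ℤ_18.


H = {0, 2, 4, 6, 8, 10, 12, 14, 16}, |H| = 9
Number of cosets = |G|/|H| = 18/9 = 2
0 + H = {0, 2, 4, 6, 8, 10, 12, 14, 16}
1 + H = {1, 3, 5, 7, 9, 11, 13, 15, 17}

Cosets: 0+H={0,2,4,6,8,10,12,14,16}; 1+H={1,3,5,7,9,11,13,15,17}


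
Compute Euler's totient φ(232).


Factor n: 232 = 2^3 × 29
φ(n) = n · ∏(1 - 1/p) over distinct primes p | n
φ(232) = 232 · (1 - 1/2) · (1 - 1/29) = 112

φ(232) = 112


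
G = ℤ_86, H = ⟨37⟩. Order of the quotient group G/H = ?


|⟨37⟩| = n / gcd(37, 86) = 86 / 1 = 86
H is normal (ℤ_86 is abelian).
|G/H| = |G| / |H| = 86 / 86 = 1

|G/H| = 1


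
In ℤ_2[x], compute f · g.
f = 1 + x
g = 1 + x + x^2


Expand and collect like terms; reduce coefficients mod 2:
x^0: 1·1 = 1 ≡ 1 (mod 2)
x^1: 1·1 + 1·1 = 2 ≡ 0 (mod 2)
x^2: 1·1 + 1·1 = 2 ≡ 0 (mod 2)
x^3: 1·1 = 1 ≡ 1 (mod 2)
Result: 1 + x^3

f · g = 1 + x^3


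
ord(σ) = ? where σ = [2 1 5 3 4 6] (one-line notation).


Cycle decomposition: (1 2) (3 5 4)
Cycle lengths: 2, 3
Order = lcm(2, 3) = 6

ord(σ) = 6


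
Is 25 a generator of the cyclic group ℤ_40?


g generates ℤ_n iff gcd(g, n) = 1
gcd(25, 40) = 5
Since gcd = 5 ≠ 1, ⟨25⟩ has order 8 < 40, so 25 is not a generator.

No, 25 does not generate ℤ_40


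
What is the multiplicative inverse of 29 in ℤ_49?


Use the extended Euclidean algorithm to write 1 = 29·s + 49·t; then s mod 49 is the inverse.
Euclidean algorithm:
  29 = 0·49 + 29
  49 = 1·29 + 20
  29 = 1·20 + 9
  20 = 2·9 + 2
  9 = 4·2 + 1
  2 = 2·1 + 0
gcd(29,49) = 1
Back-substitution gives: 29·(22) + 49·(-13) = 1
So 29⁻¹ ≡ 22 ≡ 22 (mod 49)
Check: 29 × 22 = 638 ≡ 1 (mod 49) ✓

29⁻¹ ≡ 22 (mod 49)


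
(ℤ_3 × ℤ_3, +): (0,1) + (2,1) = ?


Operation: componentwise addition mod (3, 3)
(0,1) + (2,1) = ((a₁+b₁) mod 3, (a₂+b₂) mod 3) with a = (0,1), b = (2,1)

(0,1) + (2,1) = (2,2)


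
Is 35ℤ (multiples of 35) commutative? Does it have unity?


35ℤ is a commutative ring under +,× but has no multiplicative identity (1 ∉ 35ℤ); it has no zero divisors, but without unity it is not an integral domain
Commutative: Yes
Integral domain: No
Has unity: No

35ℤ (multiples of 35): Commutative=Yes, Unity=No


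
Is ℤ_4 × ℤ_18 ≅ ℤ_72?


Comparing ℤ_4 × ℤ_18 and ℤ_72:
gcd(4,18) = 2 ≠ 1. Max element order in ℤ_4×ℤ_18 is lcm(4,18) = 36 < 72, so it has no element of order 72

No, ℤ_4 × ℤ_18 ≇ ℤ_72


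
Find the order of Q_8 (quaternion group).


Q_8 = {±1, ±i, ±j, ±k}
|Q_8| = 8

|Q_8 (quaternion group)| = 8


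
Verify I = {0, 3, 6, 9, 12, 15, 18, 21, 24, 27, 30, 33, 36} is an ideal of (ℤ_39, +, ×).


Check ideal conditions for I = {0, 3, 6, 9, 12, 15, 18, 21, 24, 27, 30, 33, 36} in ℤ_39:
(1) I is an additive subgroup? Yes
(2) For r ∈ ℤ_39 and a ∈ I: r·a ∈ I? Yes

Yes, I is an ideal of ℤ_39


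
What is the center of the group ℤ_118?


Z(G) = {g ∈ G | gx = xg for all x ∈ G}
ℤ_118 is abelian, so Z(G) = G

Z(ℤ_118) = ℤ_118


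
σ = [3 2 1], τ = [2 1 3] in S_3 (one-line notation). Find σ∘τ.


σ∘τ: apply τ first, then σ
1 →τ 2 →σ 2
2 →τ 1 →σ 3
3 →τ 3 →σ 1

σ∘τ = [2 3 1]


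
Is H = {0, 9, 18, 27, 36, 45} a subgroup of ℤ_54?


Subgroup test for H = {0, 9, 18, 27, 36, 45} in (ℤ_54, +):
(1) 0 ∈ H? Yes
(2) Closure: for all a,b ∈ H, (a+b) mod 54 ∈ H? Yes
(3) Inverses: for all a ∈ H, -a mod 54 ∈ H? Yes

Yes, H is a subgroup of ℤ_54


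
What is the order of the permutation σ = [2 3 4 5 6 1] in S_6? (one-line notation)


Cycle decomposition: (1 2 3 4 5 6)
Cycle lengths: 6
Order = lcm(6) = 6

ord(σ) = 6


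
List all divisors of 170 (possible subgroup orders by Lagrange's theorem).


Lagrange's theorem: |H| divides |G|
|G| = 170
Divisors of 170: 1, 2, 5, 10, 17, 34, 85, 170

Possible subgroup orders: {1, 2, 5, 10, 17, 34, 85, 170}
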